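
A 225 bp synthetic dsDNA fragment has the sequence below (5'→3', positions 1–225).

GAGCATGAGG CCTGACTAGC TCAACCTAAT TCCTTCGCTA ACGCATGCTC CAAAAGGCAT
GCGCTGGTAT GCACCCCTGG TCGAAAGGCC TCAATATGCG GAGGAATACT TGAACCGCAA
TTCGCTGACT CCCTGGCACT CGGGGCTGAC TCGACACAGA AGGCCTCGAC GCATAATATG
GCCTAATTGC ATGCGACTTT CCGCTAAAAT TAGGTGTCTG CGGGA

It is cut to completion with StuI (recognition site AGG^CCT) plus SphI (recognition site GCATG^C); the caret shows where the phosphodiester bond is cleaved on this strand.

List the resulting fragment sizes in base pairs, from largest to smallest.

75, 37, 32, 30, 27, 14, 10 bp

StuI sites (AGGCCT) start at positions 8, 86, 161.
StuI cuts after base 3 of each site, so after positions 10, 88, 163.
SphI sites (GCATGC) start at positions 43, 57, 189.
SphI cuts after base 5 of each site (before the last base), so after positions 47, 61, 193.
Combined cut positions: 10, 47, 61, 88, 163, 193.
Linear molecule, 6 cuts → 7 fragments:
  1–10 → 10 bp
  11–47 → 37 bp
  48–61 → 14 bp
  62–88 → 27 bp
  89–163 → 75 bp
  164–193 → 30 bp
  194–225 → 32 bp
Sorted largest to smallest: 75, 37, 32, 30, 27, 14, 10 bp.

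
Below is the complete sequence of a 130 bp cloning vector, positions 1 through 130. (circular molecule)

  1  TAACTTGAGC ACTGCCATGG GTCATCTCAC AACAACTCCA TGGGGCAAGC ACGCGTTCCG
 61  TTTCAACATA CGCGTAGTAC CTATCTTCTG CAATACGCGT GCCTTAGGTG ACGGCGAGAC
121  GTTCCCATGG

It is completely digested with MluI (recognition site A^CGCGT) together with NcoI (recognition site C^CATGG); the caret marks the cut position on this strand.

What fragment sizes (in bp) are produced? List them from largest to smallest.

30, 25, 23, 20, 19, 13 bp

MluI sites (ACGCGT) start at positions 51, 70, 95.
MluI cuts after the first base of each site, so after positions 51, 70, 95.
NcoI sites (CCATGG) start at positions 15, 38, 125.
NcoI cuts after the first base of each site, so after positions 15, 38, 125.
Combined cut positions: 15, 38, 51, 70, 95, 125.
Circular molecule, 6 cuts → 6 fragments:
  16–38 → 23 bp
  39–51 → 13 bp
  52–70 → 19 bp
  71–95 → 25 bp
  96–125 → 30 bp
  126–130 then 1–15 → 5 + 15 = 20 bp
Sorted largest to smallest: 30, 25, 23, 20, 19, 13 bp.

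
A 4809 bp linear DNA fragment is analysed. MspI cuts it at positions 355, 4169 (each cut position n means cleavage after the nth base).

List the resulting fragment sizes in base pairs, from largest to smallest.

Linear molecule, 2 cuts → 3 fragments:
  355 − 0 = 355 bp
  4169 − 355 = 3814 bp
  4809 − 4169 = 640 bp
Sorted largest to smallest: 3814, 640, 355 bp.

3814, 640, 355 bp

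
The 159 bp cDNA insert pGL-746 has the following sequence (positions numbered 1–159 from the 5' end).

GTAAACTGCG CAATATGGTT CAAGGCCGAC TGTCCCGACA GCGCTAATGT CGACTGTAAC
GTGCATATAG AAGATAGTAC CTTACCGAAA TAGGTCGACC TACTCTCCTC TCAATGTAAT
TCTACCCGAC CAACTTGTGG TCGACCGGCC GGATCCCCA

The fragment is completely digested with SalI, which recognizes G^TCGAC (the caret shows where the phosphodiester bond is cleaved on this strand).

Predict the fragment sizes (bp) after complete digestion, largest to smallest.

SalI sites (GTCGAC) start at positions 49, 94, 140.
SalI cuts after the first base of each site, so after positions 49, 94, 140.
Linear molecule, 3 cuts → 4 fragments:
  1–49 → 49 bp
  50–94 → 45 bp
  95–140 → 46 bp
  141–159 → 19 bp
Sorted largest to smallest: 49, 46, 45, 19 bp.

49, 46, 45, 19 bp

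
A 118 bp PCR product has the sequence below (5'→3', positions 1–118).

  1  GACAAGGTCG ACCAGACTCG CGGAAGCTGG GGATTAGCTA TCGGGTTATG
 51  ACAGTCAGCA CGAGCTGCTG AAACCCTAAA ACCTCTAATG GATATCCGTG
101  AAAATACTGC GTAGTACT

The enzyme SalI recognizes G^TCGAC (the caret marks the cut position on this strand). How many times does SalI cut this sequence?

GTCGAC occurs starting at position 7.
SalI cuts at 1 site.

1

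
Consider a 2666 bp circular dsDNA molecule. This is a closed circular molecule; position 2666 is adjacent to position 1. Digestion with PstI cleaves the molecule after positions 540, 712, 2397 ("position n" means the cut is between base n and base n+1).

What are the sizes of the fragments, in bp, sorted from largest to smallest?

1685, 809, 172 bp

Circular molecule, 3 cuts → 3 fragments:
  712 − 540 = 172 bp
  2397 − 712 = 1685 bp
  wrap: 2666 − 2397 + 540 = 809 bp
Sorted largest to smallest: 1685, 809, 172 bp.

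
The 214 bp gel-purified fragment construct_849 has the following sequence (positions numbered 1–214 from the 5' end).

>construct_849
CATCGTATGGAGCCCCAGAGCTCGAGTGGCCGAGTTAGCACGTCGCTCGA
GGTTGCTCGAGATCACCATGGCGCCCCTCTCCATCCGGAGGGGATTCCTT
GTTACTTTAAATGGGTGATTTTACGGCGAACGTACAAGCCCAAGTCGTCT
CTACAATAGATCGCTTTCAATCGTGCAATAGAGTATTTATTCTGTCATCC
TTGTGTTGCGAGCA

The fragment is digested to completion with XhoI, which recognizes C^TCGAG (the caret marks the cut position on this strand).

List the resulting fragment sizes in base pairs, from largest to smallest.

158, 25, 21, 10 bp

XhoI sites (CTCGAG) start at positions 21, 46, 56.
XhoI cuts after the first base of each site, so after positions 21, 46, 56.
Linear molecule, 3 cuts → 4 fragments:
  1–21 → 21 bp
  22–46 → 25 bp
  47–56 → 10 bp
  57–214 → 158 bp
Sorted largest to smallest: 158, 25, 21, 10 bp.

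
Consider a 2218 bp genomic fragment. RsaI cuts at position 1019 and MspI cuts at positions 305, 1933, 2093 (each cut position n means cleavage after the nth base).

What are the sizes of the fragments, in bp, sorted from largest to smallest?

914, 714, 305, 160, 125 bp

Combined cut positions (sorted): 305, 1019, 1933, 2093.
Linear molecule, 4 cuts → 5 fragments:
  305 − 0 = 305 bp
  1019 − 305 = 714 bp
  1933 − 1019 = 914 bp
  2093 − 1933 = 160 bp
  2218 − 2093 = 125 bp
Sorted largest to smallest: 914, 714, 305, 160, 125 bp.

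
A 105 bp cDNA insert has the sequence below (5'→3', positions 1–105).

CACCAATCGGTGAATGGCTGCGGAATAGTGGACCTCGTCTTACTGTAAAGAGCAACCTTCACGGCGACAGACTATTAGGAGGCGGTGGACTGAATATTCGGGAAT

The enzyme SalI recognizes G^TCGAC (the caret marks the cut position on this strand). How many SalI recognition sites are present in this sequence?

0

No occurrence of GTCGAC is present in the sequence.
SalI does not cut: 0 sites.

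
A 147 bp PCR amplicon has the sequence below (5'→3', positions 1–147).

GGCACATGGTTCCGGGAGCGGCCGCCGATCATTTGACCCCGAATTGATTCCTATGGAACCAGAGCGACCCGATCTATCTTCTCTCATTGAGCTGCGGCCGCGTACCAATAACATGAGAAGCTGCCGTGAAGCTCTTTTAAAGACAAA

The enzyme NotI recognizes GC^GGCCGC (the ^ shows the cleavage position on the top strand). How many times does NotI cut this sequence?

2

GCGGCCGC occurs starting at positions 18, 94.
NotI cuts at 2 sites.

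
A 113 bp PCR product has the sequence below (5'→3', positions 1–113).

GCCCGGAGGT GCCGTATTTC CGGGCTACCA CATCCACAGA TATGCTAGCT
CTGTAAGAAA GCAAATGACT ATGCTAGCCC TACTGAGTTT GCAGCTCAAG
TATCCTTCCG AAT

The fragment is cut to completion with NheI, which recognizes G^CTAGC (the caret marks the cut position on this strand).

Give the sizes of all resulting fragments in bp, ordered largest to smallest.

NheI sites (GCTAGC) start at positions 44, 73.
NheI cuts after the first base of each site, so after positions 44, 73.
Linear molecule, 2 cuts → 3 fragments:
  1–44 → 44 bp
  45–73 → 29 bp
  74–113 → 40 bp
Sorted largest to smallest: 44, 40, 29 bp.

44, 40, 29 bp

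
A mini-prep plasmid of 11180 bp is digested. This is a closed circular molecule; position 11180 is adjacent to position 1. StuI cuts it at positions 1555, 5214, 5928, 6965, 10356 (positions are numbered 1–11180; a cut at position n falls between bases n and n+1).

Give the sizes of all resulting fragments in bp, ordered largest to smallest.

Circular molecule, 5 cuts → 5 fragments:
  5214 − 1555 = 3659 bp
  5928 − 5214 = 714 bp
  6965 − 5928 = 1037 bp
  10356 − 6965 = 3391 bp
  wrap: 11180 − 10356 + 1555 = 2379 bp
Sorted largest to smallest: 3659, 3391, 2379, 1037, 714 bp.

3659, 3391, 2379, 1037, 714 bp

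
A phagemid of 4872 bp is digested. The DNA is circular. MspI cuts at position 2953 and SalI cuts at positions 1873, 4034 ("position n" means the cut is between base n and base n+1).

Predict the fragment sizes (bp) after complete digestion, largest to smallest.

2711, 1081, 1080 bp

Combined cut positions (sorted): 1873, 2953, 4034.
Circular molecule, 3 cuts → 3 fragments:
  2953 − 1873 = 1080 bp
  4034 − 2953 = 1081 bp
  wrap: 4872 − 4034 + 1873 = 2711 bp
Sorted largest to smallest: 2711, 1081, 1080 bp.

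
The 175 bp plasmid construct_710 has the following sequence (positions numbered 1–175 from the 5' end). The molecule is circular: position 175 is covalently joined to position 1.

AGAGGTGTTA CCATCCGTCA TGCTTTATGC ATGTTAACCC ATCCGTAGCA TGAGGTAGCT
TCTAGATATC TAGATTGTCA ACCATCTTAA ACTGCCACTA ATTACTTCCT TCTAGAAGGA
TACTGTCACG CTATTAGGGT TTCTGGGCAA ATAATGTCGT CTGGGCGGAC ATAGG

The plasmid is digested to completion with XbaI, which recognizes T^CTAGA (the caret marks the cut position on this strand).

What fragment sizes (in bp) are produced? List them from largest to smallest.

125, 42, 8 bp

XbaI sites (TCTAGA) start at positions 61, 69, 111.
XbaI cuts after the first base of each site, so after positions 61, 69, 111.
Circular molecule, 3 cuts → 3 fragments:
  62–69 → 8 bp
  70–111 → 42 bp
  112–175 then 1–61 → 64 + 61 = 125 bp
Sorted largest to smallest: 125, 42, 8 bp.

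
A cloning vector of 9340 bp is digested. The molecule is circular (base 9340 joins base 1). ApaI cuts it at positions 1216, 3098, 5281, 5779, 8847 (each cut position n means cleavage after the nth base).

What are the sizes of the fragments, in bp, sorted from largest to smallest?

3068, 2183, 1882, 1709, 498 bp

Circular molecule, 5 cuts → 5 fragments:
  3098 − 1216 = 1882 bp
  5281 − 3098 = 2183 bp
  5779 − 5281 = 498 bp
  8847 − 5779 = 3068 bp
  wrap: 9340 − 8847 + 1216 = 1709 bp
Sorted largest to smallest: 3068, 2183, 1882, 1709, 498 bp.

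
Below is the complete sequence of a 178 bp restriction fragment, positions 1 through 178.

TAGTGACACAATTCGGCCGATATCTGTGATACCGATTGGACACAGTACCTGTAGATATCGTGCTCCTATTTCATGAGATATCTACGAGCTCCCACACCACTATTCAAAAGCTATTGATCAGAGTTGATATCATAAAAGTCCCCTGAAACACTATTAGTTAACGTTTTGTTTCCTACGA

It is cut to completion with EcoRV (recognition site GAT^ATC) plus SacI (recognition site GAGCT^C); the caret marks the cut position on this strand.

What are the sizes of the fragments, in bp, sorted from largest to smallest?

50, 38, 35, 23, 21, 11 bp

EcoRV sites (GATATC) start at positions 19, 54, 77, 126.
EcoRV cuts after base 3 of each site, so after positions 21, 56, 79, 128.
The SacI site (GAGCTC) starts at position 86.
SacI cuts after base 5 of each site (before the last base), so after position 90.
Combined cut positions: 21, 56, 79, 90, 128.
Linear molecule, 5 cuts → 6 fragments:
  1–21 → 21 bp
  22–56 → 35 bp
  57–79 → 23 bp
  80–90 → 11 bp
  91–128 → 38 bp
  129–178 → 50 bp
Sorted largest to smallest: 50, 38, 35, 23, 21, 11 bp.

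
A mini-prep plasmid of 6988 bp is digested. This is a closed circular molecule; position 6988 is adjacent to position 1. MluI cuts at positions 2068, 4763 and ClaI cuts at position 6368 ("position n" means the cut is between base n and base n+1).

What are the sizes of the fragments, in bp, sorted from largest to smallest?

2695, 2688, 1605 bp

Combined cut positions (sorted): 2068, 4763, 6368.
Circular molecule, 3 cuts → 3 fragments:
  4763 − 2068 = 2695 bp
  6368 − 4763 = 1605 bp
  wrap: 6988 − 6368 + 2068 = 2688 bp
Sorted largest to smallest: 2695, 2688, 1605 bp.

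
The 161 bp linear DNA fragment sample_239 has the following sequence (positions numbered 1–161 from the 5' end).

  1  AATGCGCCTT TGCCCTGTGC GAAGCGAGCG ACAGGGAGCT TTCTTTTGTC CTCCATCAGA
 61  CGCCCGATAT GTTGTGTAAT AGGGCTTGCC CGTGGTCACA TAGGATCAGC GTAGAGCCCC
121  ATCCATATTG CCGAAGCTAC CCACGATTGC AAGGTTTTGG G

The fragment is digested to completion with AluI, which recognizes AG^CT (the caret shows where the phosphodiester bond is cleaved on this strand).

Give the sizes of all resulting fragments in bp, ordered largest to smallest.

AluI sites (AGCT) start at positions 37, 135.
AluI cuts after base 2 of each site, so after positions 38, 136.
Linear molecule, 2 cuts → 3 fragments:
  1–38 → 38 bp
  39–136 → 98 bp
  137–161 → 25 bp
Sorted largest to smallest: 98, 38, 25 bp.

98, 38, 25 bp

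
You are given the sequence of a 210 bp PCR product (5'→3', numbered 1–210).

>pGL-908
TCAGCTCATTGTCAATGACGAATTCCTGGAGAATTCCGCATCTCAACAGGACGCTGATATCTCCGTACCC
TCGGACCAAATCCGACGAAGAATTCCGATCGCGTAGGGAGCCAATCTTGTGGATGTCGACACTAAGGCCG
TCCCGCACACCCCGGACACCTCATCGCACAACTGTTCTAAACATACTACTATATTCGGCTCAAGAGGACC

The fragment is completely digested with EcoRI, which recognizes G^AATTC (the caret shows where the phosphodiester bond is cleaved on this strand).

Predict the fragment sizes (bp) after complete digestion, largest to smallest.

120, 59, 20, 11 bp

EcoRI sites (GAATTC) start at positions 20, 31, 90.
EcoRI cuts after the first base of each site, so after positions 20, 31, 90.
Linear molecule, 3 cuts → 4 fragments:
  1–20 → 20 bp
  21–31 → 11 bp
  32–90 → 59 bp
  91–210 → 120 bp
Sorted largest to smallest: 120, 59, 20, 11 bp.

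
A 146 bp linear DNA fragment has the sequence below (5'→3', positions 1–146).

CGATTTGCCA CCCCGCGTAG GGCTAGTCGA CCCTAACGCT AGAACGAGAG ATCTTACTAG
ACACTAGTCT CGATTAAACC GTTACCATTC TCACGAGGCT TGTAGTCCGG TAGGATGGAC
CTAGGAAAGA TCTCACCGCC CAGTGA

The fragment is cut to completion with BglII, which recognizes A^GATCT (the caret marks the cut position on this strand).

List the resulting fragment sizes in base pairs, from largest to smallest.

BglII sites (AGATCT) start at positions 49, 128.
BglII cuts after the first base of each site, so after positions 49, 128.
Linear molecule, 2 cuts → 3 fragments:
  1–49 → 49 bp
  50–128 → 79 bp
  129–146 → 18 bp
Sorted largest to smallest: 79, 49, 18 bp.

79, 49, 18 bp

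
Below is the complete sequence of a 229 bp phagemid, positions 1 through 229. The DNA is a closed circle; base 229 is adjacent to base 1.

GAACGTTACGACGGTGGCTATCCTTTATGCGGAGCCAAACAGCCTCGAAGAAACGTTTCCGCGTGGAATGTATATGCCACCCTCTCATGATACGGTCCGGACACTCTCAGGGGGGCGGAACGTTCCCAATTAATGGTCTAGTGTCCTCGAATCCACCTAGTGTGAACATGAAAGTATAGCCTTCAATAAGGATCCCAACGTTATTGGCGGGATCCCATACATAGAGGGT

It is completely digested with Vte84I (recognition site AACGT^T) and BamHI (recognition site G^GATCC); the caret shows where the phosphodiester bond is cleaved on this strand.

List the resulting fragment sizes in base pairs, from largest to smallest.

Vte84I sites (AACGTT) start at positions 2, 52, 119, 197.
Vte84I cuts after base 5 of each site (before the last base), so after positions 6, 56, 123, 201.
BamHI sites (GGATCC) start at positions 190, 210.
BamHI cuts after the first base of each site, so after positions 190, 210.
Combined cut positions: 6, 56, 123, 190, 201, 210.
Circular molecule, 6 cuts → 6 fragments:
  7–56 → 50 bp
  57–123 → 67 bp
  124–190 → 67 bp
  191–201 → 11 bp
  202–210 → 9 bp
  211–229 then 1–6 → 19 + 6 = 25 bp
Sorted largest to smallest: 67, 67, 50, 25, 11, 9 bp.

67, 67, 50, 25, 11, 9 bp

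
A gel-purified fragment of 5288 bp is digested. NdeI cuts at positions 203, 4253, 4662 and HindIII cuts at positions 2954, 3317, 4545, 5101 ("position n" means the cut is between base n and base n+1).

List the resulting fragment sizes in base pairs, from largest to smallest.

Combined cut positions (sorted): 203, 2954, 3317, 4253, 4545, 4662, 5101.
Linear molecule, 7 cuts → 8 fragments:
  203 − 0 = 203 bp
  2954 − 203 = 2751 bp
  3317 − 2954 = 363 bp
  4253 − 3317 = 936 bp
  4545 − 4253 = 292 bp
  4662 − 4545 = 117 bp
  5101 − 4662 = 439 bp
  5288 − 5101 = 187 bp
Sorted largest to smallest: 2751, 936, 439, 363, 292, 203, 187, 117 bp.

2751, 936, 439, 363, 292, 203, 187, 117 bp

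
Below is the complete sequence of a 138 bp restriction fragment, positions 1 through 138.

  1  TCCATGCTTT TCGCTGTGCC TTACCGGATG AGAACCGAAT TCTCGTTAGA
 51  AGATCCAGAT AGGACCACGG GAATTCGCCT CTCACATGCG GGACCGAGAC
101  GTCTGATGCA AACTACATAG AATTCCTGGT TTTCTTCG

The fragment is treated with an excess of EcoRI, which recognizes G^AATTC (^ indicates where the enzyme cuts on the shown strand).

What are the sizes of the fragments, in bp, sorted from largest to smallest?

49, 37, 34, 18 bp

EcoRI sites (GAATTC) start at positions 37, 71, 120.
EcoRI cuts after the first base of each site, so after positions 37, 71, 120.
Linear molecule, 3 cuts → 4 fragments:
  1–37 → 37 bp
  38–71 → 34 bp
  72–120 → 49 bp
  121–138 → 18 bp
Sorted largest to smallest: 49, 37, 34, 18 bp.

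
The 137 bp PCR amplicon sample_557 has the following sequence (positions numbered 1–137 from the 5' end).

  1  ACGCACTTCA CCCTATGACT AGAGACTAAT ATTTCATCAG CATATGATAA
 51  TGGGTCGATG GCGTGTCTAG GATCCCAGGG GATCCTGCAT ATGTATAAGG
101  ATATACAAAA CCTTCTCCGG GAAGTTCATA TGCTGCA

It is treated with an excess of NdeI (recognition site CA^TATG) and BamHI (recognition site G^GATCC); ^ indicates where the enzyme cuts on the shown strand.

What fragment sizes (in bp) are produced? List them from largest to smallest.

42, 39, 28, 10, 9, 9 bp

NdeI sites (CATATG) start at positions 41, 88, 127.
NdeI cuts after base 2 of each site, so after positions 42, 89, 128.
BamHI sites (GGATCC) start at positions 70, 80.
BamHI cuts after the first base of each site, so after positions 70, 80.
Combined cut positions: 42, 70, 80, 89, 128.
Linear molecule, 5 cuts → 6 fragments:
  1–42 → 42 bp
  43–70 → 28 bp
  71–80 → 10 bp
  81–89 → 9 bp
  90–128 → 39 bp
  129–137 → 9 bp
Sorted largest to smallest: 42, 39, 28, 10, 9, 9 bp.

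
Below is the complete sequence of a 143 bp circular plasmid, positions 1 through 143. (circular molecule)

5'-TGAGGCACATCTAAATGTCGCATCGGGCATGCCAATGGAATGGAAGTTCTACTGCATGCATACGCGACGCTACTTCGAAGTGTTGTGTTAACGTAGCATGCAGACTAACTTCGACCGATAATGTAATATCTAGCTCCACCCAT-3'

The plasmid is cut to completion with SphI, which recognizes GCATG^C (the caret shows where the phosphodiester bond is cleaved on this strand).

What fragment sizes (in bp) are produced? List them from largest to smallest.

74, 42, 27 bp

SphI sites (GCATGC) start at positions 27, 54, 96.
SphI cuts after base 5 of each site (before the last base), so after positions 31, 58, 100.
Circular molecule, 3 cuts → 3 fragments:
  32–58 → 27 bp
  59–100 → 42 bp
  101–143 then 1–31 → 43 + 31 = 74 bp
Sorted largest to smallest: 74, 42, 27 bp.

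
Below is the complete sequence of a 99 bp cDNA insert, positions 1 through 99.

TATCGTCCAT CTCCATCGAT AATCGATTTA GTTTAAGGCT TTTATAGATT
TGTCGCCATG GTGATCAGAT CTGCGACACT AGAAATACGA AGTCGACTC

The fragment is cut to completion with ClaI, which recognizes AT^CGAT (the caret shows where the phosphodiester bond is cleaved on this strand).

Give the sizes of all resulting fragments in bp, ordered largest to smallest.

76, 16, 7 bp

ClaI sites (ATCGAT) start at positions 15, 22.
ClaI cuts after base 2 of each site, so after positions 16, 23.
Linear molecule, 2 cuts → 3 fragments:
  1–16 → 16 bp
  17–23 → 7 bp
  24–99 → 76 bp
Sorted largest to smallest: 76, 16, 7 bp.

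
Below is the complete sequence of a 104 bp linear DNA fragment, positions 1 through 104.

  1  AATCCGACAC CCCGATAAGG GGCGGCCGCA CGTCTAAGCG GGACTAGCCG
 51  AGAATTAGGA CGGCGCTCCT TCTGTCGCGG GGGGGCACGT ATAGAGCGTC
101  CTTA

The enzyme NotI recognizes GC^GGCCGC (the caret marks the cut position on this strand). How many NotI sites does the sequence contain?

GCGGCCGC occurs starting at position 22.
NotI cuts at 1 site.

1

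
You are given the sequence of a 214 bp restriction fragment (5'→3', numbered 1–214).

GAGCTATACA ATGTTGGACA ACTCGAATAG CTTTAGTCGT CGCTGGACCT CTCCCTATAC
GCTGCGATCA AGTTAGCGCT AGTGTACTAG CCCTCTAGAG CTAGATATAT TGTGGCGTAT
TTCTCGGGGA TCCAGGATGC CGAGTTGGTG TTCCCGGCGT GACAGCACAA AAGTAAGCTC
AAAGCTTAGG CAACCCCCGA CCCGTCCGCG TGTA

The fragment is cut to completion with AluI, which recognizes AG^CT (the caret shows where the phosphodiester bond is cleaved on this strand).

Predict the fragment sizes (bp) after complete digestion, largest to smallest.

AluI sites (AGCT) start at positions 2, 29, 99, 176, 183.
AluI cuts after base 2 of each site, so after positions 3, 30, 100, 177, 184.
Linear molecule, 5 cuts → 6 fragments:
  1–3 → 3 bp
  4–30 → 27 bp
  31–100 → 70 bp
  101–177 → 77 bp
  178–184 → 7 bp
  185–214 → 30 bp
Sorted largest to smallest: 77, 70, 30, 27, 7, 3 bp.

77, 70, 30, 27, 7, 3 bp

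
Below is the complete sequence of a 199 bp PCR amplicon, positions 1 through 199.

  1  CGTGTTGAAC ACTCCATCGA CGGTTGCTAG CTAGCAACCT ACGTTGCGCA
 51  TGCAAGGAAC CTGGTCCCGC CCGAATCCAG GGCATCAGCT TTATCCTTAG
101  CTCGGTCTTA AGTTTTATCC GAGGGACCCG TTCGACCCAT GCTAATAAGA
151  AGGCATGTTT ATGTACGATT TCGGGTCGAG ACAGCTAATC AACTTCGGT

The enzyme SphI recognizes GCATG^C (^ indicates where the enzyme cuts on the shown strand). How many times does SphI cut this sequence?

GCATGC occurs starting at position 48.
SphI cuts at 1 site.

1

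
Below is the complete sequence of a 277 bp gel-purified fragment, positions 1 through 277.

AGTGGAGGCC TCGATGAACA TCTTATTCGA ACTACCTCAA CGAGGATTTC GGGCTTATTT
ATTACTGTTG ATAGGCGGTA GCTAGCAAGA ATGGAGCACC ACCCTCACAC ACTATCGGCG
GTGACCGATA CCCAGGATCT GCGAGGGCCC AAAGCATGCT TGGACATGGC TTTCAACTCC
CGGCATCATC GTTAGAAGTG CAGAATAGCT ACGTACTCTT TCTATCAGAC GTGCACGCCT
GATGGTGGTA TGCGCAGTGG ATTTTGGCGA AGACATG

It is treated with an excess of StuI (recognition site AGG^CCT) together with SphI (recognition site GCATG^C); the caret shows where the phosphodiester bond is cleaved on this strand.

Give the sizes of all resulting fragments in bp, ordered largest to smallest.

The StuI site (AGGCCT) starts at position 6.
StuI cuts after base 3 of each site, so after position 8.
The SphI site (GCATGC) starts at position 154.
SphI cuts after base 5 of each site (before the last base), so after position 158.
Combined cut positions: 8, 158.
Linear molecule, 2 cuts → 3 fragments:
  1–8 → 8 bp
  9–158 → 150 bp
  159–277 → 119 bp
Sorted largest to smallest: 150, 119, 8 bp.

150, 119, 8 bp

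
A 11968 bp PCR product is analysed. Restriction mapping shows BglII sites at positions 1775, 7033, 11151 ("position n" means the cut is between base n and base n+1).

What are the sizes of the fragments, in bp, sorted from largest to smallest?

5258, 4118, 1775, 817 bp

Linear molecule, 3 cuts → 4 fragments:
  1775 − 0 = 1775 bp
  7033 − 1775 = 5258 bp
  11151 − 7033 = 4118 bp
  11968 − 11151 = 817 bp
Sorted largest to smallest: 5258, 4118, 1775, 817 bp.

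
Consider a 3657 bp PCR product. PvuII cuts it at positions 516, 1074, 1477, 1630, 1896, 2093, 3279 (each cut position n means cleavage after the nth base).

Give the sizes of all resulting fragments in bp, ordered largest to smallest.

1186, 558, 516, 403, 378, 266, 197, 153 bp

Linear molecule, 7 cuts → 8 fragments:
  516 − 0 = 516 bp
  1074 − 516 = 558 bp
  1477 − 1074 = 403 bp
  1630 − 1477 = 153 bp
  1896 − 1630 = 266 bp
  2093 − 1896 = 197 bp
  3279 − 2093 = 1186 bp
  3657 − 3279 = 378 bp
Sorted largest to smallest: 1186, 558, 516, 403, 378, 266, 197, 153 bp.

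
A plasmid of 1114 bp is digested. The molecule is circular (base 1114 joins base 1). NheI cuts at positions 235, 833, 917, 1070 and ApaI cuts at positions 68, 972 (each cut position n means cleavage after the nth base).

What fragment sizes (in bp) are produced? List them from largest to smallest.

Combined cut positions (sorted): 68, 235, 833, 917, 972, 1070.
Circular molecule, 6 cuts → 6 fragments:
  235 − 68 = 167 bp
  833 − 235 = 598 bp
  917 − 833 = 84 bp
  972 − 917 = 55 bp
  1070 − 972 = 98 bp
  wrap: 1114 − 1070 + 68 = 112 bp
Sorted largest to smallest: 598, 167, 112, 98, 84, 55 bp.

598, 167, 112, 98, 84, 55 bp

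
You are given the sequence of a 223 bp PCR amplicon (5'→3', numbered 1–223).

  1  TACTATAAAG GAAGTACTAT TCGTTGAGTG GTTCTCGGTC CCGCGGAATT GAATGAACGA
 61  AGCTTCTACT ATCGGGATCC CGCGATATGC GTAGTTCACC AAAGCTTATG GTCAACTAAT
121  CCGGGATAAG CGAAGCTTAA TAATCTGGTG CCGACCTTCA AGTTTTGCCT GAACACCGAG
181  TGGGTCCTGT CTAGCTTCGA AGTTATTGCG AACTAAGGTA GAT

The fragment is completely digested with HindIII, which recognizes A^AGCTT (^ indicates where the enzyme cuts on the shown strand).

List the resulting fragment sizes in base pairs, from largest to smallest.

90, 60, 42, 31 bp

HindIII sites (AAGCTT) start at positions 60, 102, 133.
HindIII cuts after the first base of each site, so after positions 60, 102, 133.
Linear molecule, 3 cuts → 4 fragments:
  1–60 → 60 bp
  61–102 → 42 bp
  103–133 → 31 bp
  134–223 → 90 bp
Sorted largest to smallest: 90, 60, 42, 31 bp.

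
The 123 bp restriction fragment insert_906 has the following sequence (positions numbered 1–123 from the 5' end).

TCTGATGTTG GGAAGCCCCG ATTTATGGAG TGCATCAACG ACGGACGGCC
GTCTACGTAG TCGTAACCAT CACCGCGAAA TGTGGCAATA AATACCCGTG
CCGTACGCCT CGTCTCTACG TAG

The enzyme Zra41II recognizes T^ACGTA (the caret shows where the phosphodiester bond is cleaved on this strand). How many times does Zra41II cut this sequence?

2

TACGTA occurs starting at positions 54, 117.
Zra41II cuts at 2 sites.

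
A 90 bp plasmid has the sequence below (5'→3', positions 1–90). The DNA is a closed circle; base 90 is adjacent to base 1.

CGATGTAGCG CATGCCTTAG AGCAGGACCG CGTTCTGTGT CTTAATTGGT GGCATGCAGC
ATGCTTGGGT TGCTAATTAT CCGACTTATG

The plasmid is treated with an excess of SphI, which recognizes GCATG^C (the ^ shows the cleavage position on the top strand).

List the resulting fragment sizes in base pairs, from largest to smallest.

42, 41, 7 bp

SphI sites (GCATGC) start at positions 10, 52, 59.
SphI cuts after base 5 of each site (before the last base), so after positions 14, 56, 63.
Circular molecule, 3 cuts → 3 fragments:
  15–56 → 42 bp
  57–63 → 7 bp
  64–90 then 1–14 → 27 + 14 = 41 bp
Sorted largest to smallest: 42, 41, 7 bp.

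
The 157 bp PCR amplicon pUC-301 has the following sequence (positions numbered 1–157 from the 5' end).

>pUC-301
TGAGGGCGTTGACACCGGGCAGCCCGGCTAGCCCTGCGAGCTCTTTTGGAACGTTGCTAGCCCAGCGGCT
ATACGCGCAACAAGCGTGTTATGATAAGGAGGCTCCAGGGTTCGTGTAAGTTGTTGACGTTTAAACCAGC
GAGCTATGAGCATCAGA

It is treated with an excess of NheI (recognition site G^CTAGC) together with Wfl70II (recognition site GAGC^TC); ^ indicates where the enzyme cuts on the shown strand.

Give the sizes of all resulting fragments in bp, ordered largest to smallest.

101, 27, 15, 14 bp

NheI sites (GCTAGC) start at positions 27, 56.
NheI cuts after the first base of each site, so after positions 27, 56.
The Wfl70II site (GAGCTC) starts at position 38.
Wfl70II cuts after base 4 of each site, so after position 41.
Combined cut positions: 27, 41, 56.
Linear molecule, 3 cuts → 4 fragments:
  1–27 → 27 bp
  28–41 → 14 bp
  42–56 → 15 bp
  57–157 → 101 bp
Sorted largest to smallest: 101, 27, 15, 14 bp.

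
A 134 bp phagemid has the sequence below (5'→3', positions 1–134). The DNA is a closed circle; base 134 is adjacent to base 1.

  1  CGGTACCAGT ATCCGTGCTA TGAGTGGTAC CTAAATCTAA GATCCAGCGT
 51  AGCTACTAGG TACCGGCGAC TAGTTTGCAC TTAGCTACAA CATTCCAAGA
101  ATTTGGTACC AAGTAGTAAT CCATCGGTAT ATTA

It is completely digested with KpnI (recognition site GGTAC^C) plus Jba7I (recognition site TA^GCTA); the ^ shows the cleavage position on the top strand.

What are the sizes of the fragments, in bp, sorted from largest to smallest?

31, 26, 24, 21, 20, 12 bp

KpnI sites (GGTACC) start at positions 2, 26, 59, 105.
KpnI cuts after base 5 of each site (before the last base), so after positions 6, 30, 63, 109.
Jba7I sites (TAGCTA) start at positions 50, 82.
Jba7I cuts after base 2 of each site, so after positions 51, 83.
Combined cut positions: 6, 30, 51, 63, 83, 109.
Circular molecule, 6 cuts → 6 fragments:
  7–30 → 24 bp
  31–51 → 21 bp
  52–63 → 12 bp
  64–83 → 20 bp
  84–109 → 26 bp
  110–134 then 1–6 → 25 + 6 = 31 bp
Sorted largest to smallest: 31, 26, 24, 21, 20, 12 bp.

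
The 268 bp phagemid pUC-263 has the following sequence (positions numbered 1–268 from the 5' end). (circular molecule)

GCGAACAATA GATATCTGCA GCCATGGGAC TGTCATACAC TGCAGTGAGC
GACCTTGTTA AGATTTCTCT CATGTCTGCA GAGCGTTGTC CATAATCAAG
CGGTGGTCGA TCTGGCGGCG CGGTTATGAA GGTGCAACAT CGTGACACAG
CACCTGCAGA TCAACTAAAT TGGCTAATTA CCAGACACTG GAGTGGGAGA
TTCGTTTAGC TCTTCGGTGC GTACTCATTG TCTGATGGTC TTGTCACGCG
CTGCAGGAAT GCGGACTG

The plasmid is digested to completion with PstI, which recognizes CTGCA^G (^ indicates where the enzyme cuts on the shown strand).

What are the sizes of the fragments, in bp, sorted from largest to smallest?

PstI sites (CTGCAG) start at positions 16, 40, 76, 154, 251.
PstI cuts after base 5 of each site (before the last base), so after positions 20, 44, 80, 158, 255.
Circular molecule, 5 cuts → 5 fragments:
  21–44 → 24 bp
  45–80 → 36 bp
  81–158 → 78 bp
  159–255 → 97 bp
  256–268 then 1–20 → 13 + 20 = 33 bp
Sorted largest to smallest: 97, 78, 36, 33, 24 bp.

97, 78, 36, 33, 24 bp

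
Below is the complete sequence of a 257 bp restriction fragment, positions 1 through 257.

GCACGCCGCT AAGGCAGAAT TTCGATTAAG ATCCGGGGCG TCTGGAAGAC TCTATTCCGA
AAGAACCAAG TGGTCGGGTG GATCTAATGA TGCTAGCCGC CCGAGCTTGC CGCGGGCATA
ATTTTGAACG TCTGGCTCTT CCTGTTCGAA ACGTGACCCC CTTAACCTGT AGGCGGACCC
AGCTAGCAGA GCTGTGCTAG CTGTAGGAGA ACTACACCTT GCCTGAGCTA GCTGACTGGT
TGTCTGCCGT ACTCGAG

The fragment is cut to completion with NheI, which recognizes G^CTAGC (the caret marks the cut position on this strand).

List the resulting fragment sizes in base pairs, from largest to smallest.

92, 90, 31, 30, 14 bp

NheI sites (GCTAGC) start at positions 92, 182, 196, 227.
NheI cuts after the first base of each site, so after positions 92, 182, 196, 227.
Linear molecule, 4 cuts → 5 fragments:
  1–92 → 92 bp
  93–182 → 90 bp
  183–196 → 14 bp
  197–227 → 31 bp
  228–257 → 30 bp
Sorted largest to smallest: 92, 90, 31, 30, 14 bp.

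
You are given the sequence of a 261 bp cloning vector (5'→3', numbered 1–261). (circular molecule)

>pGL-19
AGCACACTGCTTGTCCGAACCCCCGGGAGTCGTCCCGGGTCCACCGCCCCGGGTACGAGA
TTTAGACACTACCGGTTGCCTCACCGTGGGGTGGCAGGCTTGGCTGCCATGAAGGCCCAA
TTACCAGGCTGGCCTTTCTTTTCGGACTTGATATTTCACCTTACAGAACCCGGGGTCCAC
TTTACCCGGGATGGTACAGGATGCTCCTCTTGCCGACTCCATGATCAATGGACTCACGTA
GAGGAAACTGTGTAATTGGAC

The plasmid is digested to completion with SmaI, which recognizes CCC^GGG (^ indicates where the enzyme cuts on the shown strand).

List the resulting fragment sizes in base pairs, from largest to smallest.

121, 98, 16, 14, 12 bp

SmaI sites (CCCGGG) start at positions 22, 34, 48, 169, 185.
SmaI cuts after base 3 of each site, so after positions 24, 36, 50, 171, 187.
Circular molecule, 5 cuts → 5 fragments:
  25–36 → 12 bp
  37–50 → 14 bp
  51–171 → 121 bp
  172–187 → 16 bp
  188–261 then 1–24 → 74 + 24 = 98 bp
Sorted largest to smallest: 121, 98, 16, 14, 12 bp.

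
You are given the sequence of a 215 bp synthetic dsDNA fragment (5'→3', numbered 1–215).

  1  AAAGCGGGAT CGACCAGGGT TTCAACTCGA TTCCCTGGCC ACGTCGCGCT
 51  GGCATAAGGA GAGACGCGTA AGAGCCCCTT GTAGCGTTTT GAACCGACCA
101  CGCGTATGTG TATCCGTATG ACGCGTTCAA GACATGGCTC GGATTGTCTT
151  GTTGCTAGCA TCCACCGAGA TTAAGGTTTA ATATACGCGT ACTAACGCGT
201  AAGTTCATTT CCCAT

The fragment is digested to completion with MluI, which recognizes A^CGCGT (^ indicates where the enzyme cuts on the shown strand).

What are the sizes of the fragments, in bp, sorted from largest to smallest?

MluI sites (ACGCGT) start at positions 64, 100, 121, 185, 195.
MluI cuts after the first base of each site, so after positions 64, 100, 121, 185, 195.
Linear molecule, 5 cuts → 6 fragments:
  1–64 → 64 bp
  65–100 → 36 bp
  101–121 → 21 bp
  122–185 → 64 bp
  186–195 → 10 bp
  196–215 → 20 bp
Sorted largest to smallest: 64, 64, 36, 21, 20, 10 bp.

64, 64, 36, 21, 20, 10 bp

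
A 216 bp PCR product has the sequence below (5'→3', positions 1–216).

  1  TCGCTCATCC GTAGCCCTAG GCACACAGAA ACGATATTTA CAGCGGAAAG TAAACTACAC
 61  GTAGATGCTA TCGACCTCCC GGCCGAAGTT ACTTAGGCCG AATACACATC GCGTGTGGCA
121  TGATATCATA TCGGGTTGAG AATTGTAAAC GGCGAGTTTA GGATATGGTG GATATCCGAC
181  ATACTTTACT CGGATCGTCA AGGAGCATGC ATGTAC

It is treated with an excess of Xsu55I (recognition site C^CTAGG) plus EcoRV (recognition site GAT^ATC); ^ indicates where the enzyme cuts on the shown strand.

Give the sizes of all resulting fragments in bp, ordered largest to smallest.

108, 49, 43, 16 bp

The Xsu55I site (CCTAGG) starts at position 16.
Xsu55I cuts after the first base of each site, so after position 16.
EcoRV sites (GATATC) start at positions 122, 171.
EcoRV cuts after base 3 of each site, so after positions 124, 173.
Combined cut positions: 16, 124, 173.
Linear molecule, 3 cuts → 4 fragments:
  1–16 → 16 bp
  17–124 → 108 bp
  125–173 → 49 bp
  174–216 → 43 bp
Sorted largest to smallest: 108, 49, 43, 16 bp.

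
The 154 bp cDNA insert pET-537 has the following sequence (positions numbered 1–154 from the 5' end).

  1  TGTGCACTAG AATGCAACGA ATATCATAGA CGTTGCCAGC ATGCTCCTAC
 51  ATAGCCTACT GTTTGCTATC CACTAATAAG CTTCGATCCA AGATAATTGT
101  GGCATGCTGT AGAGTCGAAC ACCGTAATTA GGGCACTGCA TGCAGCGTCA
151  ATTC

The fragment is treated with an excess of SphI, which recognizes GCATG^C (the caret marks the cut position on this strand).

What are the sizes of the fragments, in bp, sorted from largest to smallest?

SphI sites (GCATGC) start at positions 39, 102, 138.
SphI cuts after base 5 of each site (before the last base), so after positions 43, 106, 142.
Linear molecule, 3 cuts → 4 fragments:
  1–43 → 43 bp
  44–106 → 63 bp
  107–142 → 36 bp
  143–154 → 12 bp
Sorted largest to smallest: 63, 43, 36, 12 bp.

63, 43, 36, 12 bp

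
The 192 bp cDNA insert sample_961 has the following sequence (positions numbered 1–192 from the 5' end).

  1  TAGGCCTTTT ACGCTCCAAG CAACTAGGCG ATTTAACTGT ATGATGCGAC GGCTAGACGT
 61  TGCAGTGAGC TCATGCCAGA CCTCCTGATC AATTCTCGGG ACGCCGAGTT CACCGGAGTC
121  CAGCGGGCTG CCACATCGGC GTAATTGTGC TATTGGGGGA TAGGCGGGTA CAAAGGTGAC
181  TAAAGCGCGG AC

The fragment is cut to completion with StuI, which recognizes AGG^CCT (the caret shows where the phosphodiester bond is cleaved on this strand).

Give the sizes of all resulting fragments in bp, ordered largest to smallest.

The StuI site (AGGCCT) starts at position 2.
StuI cuts after base 3 of each site, so after position 4.
Linear molecule, 1 cut → 2 fragments:
  1–4 → 4 bp
  5–192 → 188 bp
Sorted largest to smallest: 188, 4 bp.

188, 4 bp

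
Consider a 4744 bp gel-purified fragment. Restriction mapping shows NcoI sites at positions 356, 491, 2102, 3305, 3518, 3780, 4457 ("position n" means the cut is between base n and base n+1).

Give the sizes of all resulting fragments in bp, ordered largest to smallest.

1611, 1203, 677, 356, 287, 262, 213, 135 bp

Linear molecule, 7 cuts → 8 fragments:
  356 − 0 = 356 bp
  491 − 356 = 135 bp
  2102 − 491 = 1611 bp
  3305 − 2102 = 1203 bp
  3518 − 3305 = 213 bp
  3780 − 3518 = 262 bp
  4457 − 3780 = 677 bp
  4744 − 4457 = 287 bp
Sorted largest to smallest: 1611, 1203, 677, 356, 287, 262, 213, 135 bp.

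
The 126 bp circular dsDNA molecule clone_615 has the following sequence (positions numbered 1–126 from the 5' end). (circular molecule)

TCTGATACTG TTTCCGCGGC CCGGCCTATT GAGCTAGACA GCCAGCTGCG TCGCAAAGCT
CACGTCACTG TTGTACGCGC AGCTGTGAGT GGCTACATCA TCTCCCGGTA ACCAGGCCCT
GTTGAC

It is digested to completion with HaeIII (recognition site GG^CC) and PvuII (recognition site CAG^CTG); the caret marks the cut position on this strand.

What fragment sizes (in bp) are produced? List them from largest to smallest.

37, 34, 29, 21, 5 bp

HaeIII sites (GGCC) start at positions 18, 23, 115.
HaeIII cuts after base 2 of each site, so after positions 19, 24, 116.
PvuII sites (CAGCTG) start at positions 43, 80.
PvuII cuts after base 3 of each site, so after positions 45, 82.
Combined cut positions: 19, 24, 45, 82, 116.
Circular molecule, 5 cuts → 5 fragments:
  20–24 → 5 bp
  25–45 → 21 bp
  46–82 → 37 bp
  83–116 → 34 bp
  117–126 then 1–19 → 10 + 19 = 29 bp
Sorted largest to smallest: 37, 34, 29, 21, 5 bp.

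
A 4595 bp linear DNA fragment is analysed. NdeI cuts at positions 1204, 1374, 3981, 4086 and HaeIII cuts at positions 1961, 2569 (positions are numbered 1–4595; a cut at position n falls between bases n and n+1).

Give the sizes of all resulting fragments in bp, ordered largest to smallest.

1412, 1204, 608, 587, 509, 170, 105 bp

Combined cut positions (sorted): 1204, 1374, 1961, 2569, 3981, 4086.
Linear molecule, 6 cuts → 7 fragments:
  1204 − 0 = 1204 bp
  1374 − 1204 = 170 bp
  1961 − 1374 = 587 bp
  2569 − 1961 = 608 bp
  3981 − 2569 = 1412 bp
  4086 − 3981 = 105 bp
  4595 − 4086 = 509 bp
Sorted largest to smallest: 1412, 1204, 608, 587, 509, 170, 105 bp.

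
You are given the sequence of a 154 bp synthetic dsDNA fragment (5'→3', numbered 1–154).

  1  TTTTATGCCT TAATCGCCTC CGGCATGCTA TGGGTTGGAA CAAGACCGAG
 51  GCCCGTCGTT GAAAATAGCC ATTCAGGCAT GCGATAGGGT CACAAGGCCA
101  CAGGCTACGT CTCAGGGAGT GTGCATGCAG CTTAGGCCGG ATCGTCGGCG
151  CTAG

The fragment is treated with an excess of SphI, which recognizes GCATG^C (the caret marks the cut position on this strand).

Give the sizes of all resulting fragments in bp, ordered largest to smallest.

54, 46, 27, 27 bp

SphI sites (GCATGC) start at positions 23, 77, 123.
SphI cuts after base 5 of each site (before the last base), so after positions 27, 81, 127.
Linear molecule, 3 cuts → 4 fragments:
  1–27 → 27 bp
  28–81 → 54 bp
  82–127 → 46 bp
  128–154 → 27 bp
Sorted largest to smallest: 54, 46, 27, 27 bp.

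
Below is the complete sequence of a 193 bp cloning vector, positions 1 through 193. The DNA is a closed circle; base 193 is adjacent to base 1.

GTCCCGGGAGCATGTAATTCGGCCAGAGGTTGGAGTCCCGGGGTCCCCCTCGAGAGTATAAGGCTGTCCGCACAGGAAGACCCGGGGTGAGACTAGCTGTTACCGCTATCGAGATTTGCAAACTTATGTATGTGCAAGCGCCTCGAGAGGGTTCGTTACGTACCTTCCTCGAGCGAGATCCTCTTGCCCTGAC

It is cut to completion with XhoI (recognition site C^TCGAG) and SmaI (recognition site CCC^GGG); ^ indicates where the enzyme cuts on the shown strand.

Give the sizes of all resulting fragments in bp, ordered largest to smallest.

59, 34, 34, 30, 26, 10 bp

XhoI sites (CTCGAG) start at positions 49, 142, 168.
XhoI cuts after the first base of each site, so after positions 49, 142, 168.
SmaI sites (CCCGGG) start at positions 3, 37, 81.
SmaI cuts after base 3 of each site, so after positions 5, 39, 83.
Combined cut positions: 5, 39, 49, 83, 142, 168.
Circular molecule, 6 cuts → 6 fragments:
  6–39 → 34 bp
  40–49 → 10 bp
  50–83 → 34 bp
  84–142 → 59 bp
  143–168 → 26 bp
  169–193 then 1–5 → 25 + 5 = 30 bp
Sorted largest to smallest: 59, 34, 34, 30, 26, 10 bp.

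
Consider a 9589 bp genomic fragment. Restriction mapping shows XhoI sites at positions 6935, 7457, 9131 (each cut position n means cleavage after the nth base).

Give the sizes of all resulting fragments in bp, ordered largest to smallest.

6935, 1674, 522, 458 bp

Linear molecule, 3 cuts → 4 fragments:
  6935 − 0 = 6935 bp
  7457 − 6935 = 522 bp
  9131 − 7457 = 1674 bp
  9589 − 9131 = 458 bp
Sorted largest to smallest: 6935, 1674, 522, 458 bp.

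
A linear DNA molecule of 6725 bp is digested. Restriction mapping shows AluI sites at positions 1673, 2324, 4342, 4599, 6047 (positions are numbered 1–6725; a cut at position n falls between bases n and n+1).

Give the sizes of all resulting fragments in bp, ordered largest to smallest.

Linear molecule, 5 cuts → 6 fragments:
  1673 − 0 = 1673 bp
  2324 − 1673 = 651 bp
  4342 − 2324 = 2018 bp
  4599 − 4342 = 257 bp
  6047 − 4599 = 1448 bp
  6725 − 6047 = 678 bp
Sorted largest to smallest: 2018, 1673, 1448, 678, 651, 257 bp.

2018, 1673, 1448, 678, 651, 257 bp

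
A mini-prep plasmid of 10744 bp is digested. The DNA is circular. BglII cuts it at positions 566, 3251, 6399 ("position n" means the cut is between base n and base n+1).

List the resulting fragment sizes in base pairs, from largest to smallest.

Circular molecule, 3 cuts → 3 fragments:
  3251 − 566 = 2685 bp
  6399 − 3251 = 3148 bp
  wrap: 10744 − 6399 + 566 = 4911 bp
Sorted largest to smallest: 4911, 3148, 2685 bp.

4911, 3148, 2685 bp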